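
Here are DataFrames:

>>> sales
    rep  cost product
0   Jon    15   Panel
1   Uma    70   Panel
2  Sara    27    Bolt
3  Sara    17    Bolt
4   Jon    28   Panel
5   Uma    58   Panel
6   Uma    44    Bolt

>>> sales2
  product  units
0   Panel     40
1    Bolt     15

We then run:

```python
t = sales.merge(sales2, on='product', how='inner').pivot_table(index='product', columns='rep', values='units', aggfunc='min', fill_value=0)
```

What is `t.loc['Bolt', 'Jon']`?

merge on 'product' (how='inner') → 7 rows:
    rep  cost product  units
0   Jon    15   Panel     40
1   Uma    70   Panel     40
2  Sara    27    Bolt     15
3  Sara    17    Bolt     15
4   Jon    28   Panel     40
5   Uma    58   Panel     40
6   Uma    44    Bolt     15
pivot: rows=product, cols=rep, min(units):
rep      Jon  Sara  Uma
product                
Bolt       0    15   15
Panel     40     0   40
Reading off the value at row 'Bolt', column 'Jon', we get 0.

0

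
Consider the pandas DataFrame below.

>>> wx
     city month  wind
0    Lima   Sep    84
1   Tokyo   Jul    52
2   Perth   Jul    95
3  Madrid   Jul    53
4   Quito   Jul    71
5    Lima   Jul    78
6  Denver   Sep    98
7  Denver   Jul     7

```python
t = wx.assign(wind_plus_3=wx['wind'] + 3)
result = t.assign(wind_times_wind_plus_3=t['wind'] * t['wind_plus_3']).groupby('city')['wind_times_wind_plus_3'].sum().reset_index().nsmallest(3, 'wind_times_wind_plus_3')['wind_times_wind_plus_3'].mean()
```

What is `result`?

add column wind_plus_3 = wx['wind'] + 3:
     city month  wind  wind_plus_3
0    Lima   Sep    84           87
1   Tokyo   Jul    52           55
2   Perth   Jul    95           98
3  Madrid   Jul    53           56
4   Quito   Jul    71           74
5    Lima   Jul    78           81
6  Denver   Sep    98          101
7  Denver   Jul     7           10
add column wind_times_wind_plus_3 = t['wind'] * t['wind_plus_3']:
     city month  wind  wind_plus_3  wind_times_wind_plus_3
0    Lima   Sep    84           87                    7308
1   Tokyo   Jul    52           55                    2860
2   Perth   Jul    95           98                    9310
3  Madrid   Jul    53           56                    2968
4   Quito   Jul    71           74                    5254
5    Lima   Jul    78           81                    6318
6  Denver   Sep    98          101                    9898
7  Denver   Jul     7           10                      70
group by city, sum of wind_times_wind_plus_3:
city
Denver     9968
Lima      13626
Madrid     2968
Perth      9310
Quito      5254
Tokyo      2860
Name: wind_times_wind_plus_3, dtype: int64
reset_index():
     city  wind_times_wind_plus_3
0  Denver                    9968
1    Lima                   13626
2  Madrid                    2968
3   Perth                    9310
4   Quito                    5254
5   Tokyo                    2860
take 3 rows with smallest wind_times_wind_plus_3:
     city  wind_times_wind_plus_3
5   Tokyo                    2860
2  Madrid                    2968
4   Quito                    5254
Then the mean of column 'wind_times_wind_plus_3': 3694.0

3694.0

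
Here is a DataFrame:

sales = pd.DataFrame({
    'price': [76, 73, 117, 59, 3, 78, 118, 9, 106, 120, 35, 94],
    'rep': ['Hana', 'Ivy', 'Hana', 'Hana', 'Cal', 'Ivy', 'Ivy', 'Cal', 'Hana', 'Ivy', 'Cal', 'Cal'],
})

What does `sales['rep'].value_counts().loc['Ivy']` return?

value_counts of rep:
rep
Hana    4
Ivy     4
Cal     4
Name: count, dtype: int64
Reading off the value at index 'Ivy', we get 4.

4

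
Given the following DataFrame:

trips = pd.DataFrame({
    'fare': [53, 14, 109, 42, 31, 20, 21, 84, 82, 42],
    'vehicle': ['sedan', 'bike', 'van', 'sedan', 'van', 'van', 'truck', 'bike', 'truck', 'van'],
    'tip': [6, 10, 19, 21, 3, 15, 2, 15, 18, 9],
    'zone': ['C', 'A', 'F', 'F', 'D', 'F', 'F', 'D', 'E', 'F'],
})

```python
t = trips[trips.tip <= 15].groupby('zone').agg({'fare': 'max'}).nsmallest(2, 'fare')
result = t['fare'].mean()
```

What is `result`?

filter rows where tip <= 15:
   fare vehicle  tip zone
0    53   sedan    6    C
1    14    bike   10    A
4    31     van    3    D
5    20     van   15    F
6    21   truck    2    F
7    84    bike   15    D
9    42     van    9    F
group by zone, max of fare:
      fare
zone      
A       14
C       53
D       84
F       42
take 2 rows with smallest fare:
      fare
zone      
A       14
F       42

28.0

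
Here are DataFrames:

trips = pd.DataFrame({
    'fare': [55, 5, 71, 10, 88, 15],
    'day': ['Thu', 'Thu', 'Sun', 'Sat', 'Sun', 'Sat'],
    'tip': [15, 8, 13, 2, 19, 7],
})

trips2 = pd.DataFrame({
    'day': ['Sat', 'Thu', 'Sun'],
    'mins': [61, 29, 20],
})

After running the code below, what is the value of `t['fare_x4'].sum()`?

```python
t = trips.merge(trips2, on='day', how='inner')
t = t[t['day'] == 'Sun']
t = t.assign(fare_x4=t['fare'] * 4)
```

merge on 'day' (how='inner') → 6 rows:
   fare  day  tip  mins
0    55  Thu   15    29
1     5  Thu    8    29
2    71  Sun   13    20
3    10  Sat    2    61
4    88  Sun   19    20
5    15  Sat    7    61
filter rows where day == 'Sun':
   fare  day  tip  mins
2    71  Sun   13    20
4    88  Sun   19    20
add column fare_x4 = t['fare'] * 4:
   fare  day  tip  mins  fare_x4
2    71  Sun   13    20      284
4    88  Sun   19    20      352
Finally, sum of column 'fare_x4' = 636.

636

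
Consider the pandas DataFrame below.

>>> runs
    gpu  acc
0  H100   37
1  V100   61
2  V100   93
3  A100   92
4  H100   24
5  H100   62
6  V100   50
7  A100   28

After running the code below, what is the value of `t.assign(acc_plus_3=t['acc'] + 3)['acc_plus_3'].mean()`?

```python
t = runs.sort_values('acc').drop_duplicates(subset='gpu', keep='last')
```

sort by acc:
    gpu  acc
4  H100   24
7  A100   28
0  H100   37
6  V100   50
1  V100   61
5  H100   62
3  A100   92
2  V100   93
drop duplicate gpu (keep=last):
    gpu  acc
5  H100   62
3  A100   92
2  V100   93
add column acc_plus_3 = t['acc'] + 3:
    gpu  acc  acc_plus_3
5  H100   62          65
3  A100   92          95
2  V100   93          96

85.3333333333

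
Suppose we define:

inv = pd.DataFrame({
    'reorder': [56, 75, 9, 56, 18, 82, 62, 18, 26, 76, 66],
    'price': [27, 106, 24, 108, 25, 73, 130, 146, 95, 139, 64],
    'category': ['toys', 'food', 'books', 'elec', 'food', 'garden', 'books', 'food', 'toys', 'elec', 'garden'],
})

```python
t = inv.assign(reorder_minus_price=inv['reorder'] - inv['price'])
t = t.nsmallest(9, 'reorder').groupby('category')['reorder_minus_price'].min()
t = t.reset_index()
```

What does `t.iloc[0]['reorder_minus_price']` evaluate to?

-68

add column reorder_minus_price = inv['reorder'] - inv['price']:
    reorder  price category  reorder_minus_price
0        56     27     toys                   29
1        75    106     food                  -31
2         9     24    books                  -15
3        56    108     elec                  -52
4        18     25     food                   -7
5        82     73   garden                    9
6        62    130    books                  -68
7        18    146     food                 -128
8        26     95     toys                  -69
9        76    139     elec                  -63
10       66     64   garden                    2
take 9 rows with smallest reorder:
    reorder  price category  reorder_minus_price
2         9     24    books                  -15
4        18     25     food                   -7
7        18    146     food                 -128
8        26     95     toys                  -69
0        56     27     toys                   29
3        56    108     elec                  -52
6        62    130    books                  -68
10       66     64   garden                    2
1        75    106     food                  -31
group by category, min of reorder_minus_price:
category
books     -68
elec      -52
food     -128
garden      2
toys      -69
Name: reorder_minus_price, dtype: int64
reset_index():
  category  reorder_minus_price
0    books                  -68
1     elec                  -52
2     food                 -128
3   garden                    2
4     toys                  -69
So iloc[0]['reorder_minus_price'] = -68.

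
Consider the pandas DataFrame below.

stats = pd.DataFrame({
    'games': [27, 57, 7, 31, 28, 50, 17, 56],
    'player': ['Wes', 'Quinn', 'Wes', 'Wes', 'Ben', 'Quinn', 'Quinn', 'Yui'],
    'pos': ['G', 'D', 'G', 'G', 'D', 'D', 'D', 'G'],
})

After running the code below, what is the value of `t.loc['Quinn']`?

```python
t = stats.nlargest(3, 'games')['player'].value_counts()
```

take 3 rows with largest games:
   games player pos
1     57  Quinn   D
7     56    Yui   G
5     50  Quinn   D
value_counts of player:
player
Quinn    2
Yui      1
Name: count, dtype: int64

2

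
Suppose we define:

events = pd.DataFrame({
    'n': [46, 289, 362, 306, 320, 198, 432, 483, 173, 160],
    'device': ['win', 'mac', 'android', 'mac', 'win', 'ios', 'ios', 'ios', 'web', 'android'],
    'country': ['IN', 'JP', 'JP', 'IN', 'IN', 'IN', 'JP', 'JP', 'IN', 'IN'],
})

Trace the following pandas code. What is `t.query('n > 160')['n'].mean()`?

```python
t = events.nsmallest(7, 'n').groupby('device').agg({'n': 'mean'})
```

take 7 rows with smallest n:
     n   device country
0   46      win      IN
9  160  android      IN
8  173      web      IN
5  198      ios      IN
1  289      mac      JP
3  306      mac      IN
4  320      win      IN
group by device, mean of n:
             n
device        
android  160.0
ios      198.0
mac      297.5
web      173.0
win      183.0
filter rows where n > 160:
            n
device       
ios     198.0
mac     297.5
web     173.0
win     183.0
So mean() = 212.875.

212.875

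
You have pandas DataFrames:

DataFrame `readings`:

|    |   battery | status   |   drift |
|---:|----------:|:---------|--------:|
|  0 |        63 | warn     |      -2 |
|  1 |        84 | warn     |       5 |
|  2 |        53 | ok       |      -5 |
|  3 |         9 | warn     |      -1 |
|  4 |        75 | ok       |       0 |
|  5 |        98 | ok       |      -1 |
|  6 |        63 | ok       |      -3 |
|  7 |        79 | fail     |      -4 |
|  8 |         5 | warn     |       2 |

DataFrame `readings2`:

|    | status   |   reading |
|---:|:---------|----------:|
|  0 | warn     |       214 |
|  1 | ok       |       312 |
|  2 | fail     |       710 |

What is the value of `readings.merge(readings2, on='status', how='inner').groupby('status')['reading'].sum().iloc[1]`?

1248

merge on 'status' (how='inner') → 9 rows:
   battery status  drift  reading
0       63   warn     -2      214
1       84   warn      5      214
2       53     ok     -5      312
3        9   warn     -1      214
4       75     ok      0      312
5       98     ok     -1      312
6       63     ok     -3      312
7       79   fail     -4      710
8        5   warn      2      214
group by status, sum of reading:
status
fail     710
ok      1248
warn     856
Name: reading, dtype: int64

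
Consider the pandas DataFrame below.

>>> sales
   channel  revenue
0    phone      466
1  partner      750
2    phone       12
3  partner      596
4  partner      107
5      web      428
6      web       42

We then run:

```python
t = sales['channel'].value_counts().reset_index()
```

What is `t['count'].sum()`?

value_counts of channel:
channel
partner    3
phone      2
web        2
Name: count, dtype: int64
reset_index():
   channel  count
0  partner      3
1    phone      2
2      web      2

7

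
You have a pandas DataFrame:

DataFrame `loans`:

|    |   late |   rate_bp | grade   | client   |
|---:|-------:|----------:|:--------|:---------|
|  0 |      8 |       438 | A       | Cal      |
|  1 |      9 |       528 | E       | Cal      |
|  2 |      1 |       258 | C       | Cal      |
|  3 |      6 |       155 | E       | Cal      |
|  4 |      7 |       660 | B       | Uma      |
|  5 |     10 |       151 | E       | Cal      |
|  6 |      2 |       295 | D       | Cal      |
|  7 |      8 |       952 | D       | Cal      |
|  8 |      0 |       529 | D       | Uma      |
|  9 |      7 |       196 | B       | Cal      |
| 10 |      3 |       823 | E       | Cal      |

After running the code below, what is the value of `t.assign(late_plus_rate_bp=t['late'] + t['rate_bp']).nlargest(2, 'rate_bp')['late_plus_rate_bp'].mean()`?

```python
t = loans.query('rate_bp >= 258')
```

filter rows where rate_bp >= 258:
    late  rate_bp grade client
0      8      438     A    Cal
1      9      528     E    Cal
2      1      258     C    Cal
4      7      660     B    Uma
6      2      295     D    Cal
7      8      952     D    Cal
8      0      529     D    Uma
10     3      823     E    Cal
add column late_plus_rate_bp = t['late'] + t['rate_bp']:
    late  rate_bp grade client  late_plus_rate_bp
0      8      438     A    Cal                446
1      9      528     E    Cal                537
2      1      258     C    Cal                259
4      7      660     B    Uma                667
6      2      295     D    Cal                297
7      8      952     D    Cal                960
8      0      529     D    Uma                529
10     3      823     E    Cal                826
take 2 rows with largest rate_bp:
    late  rate_bp grade client  late_plus_rate_bp
7      8      952     D    Cal                960
10     3      823     E    Cal                826
mean of column 'late_plus_rate_bp' → 893.0

893.0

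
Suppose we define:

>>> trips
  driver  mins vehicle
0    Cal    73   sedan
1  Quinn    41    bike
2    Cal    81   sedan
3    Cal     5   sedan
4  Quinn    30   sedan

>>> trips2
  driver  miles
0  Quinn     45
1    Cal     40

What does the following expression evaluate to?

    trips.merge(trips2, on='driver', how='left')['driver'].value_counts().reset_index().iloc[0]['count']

3

merge on 'driver' (how='left') → 5 rows:
  driver  mins vehicle  miles
0    Cal    73   sedan     40
1  Quinn    41    bike     45
2    Cal    81   sedan     40
3    Cal     5   sedan     40
4  Quinn    30   sedan     45
value_counts of driver:
driver
Cal      3
Quinn    2
Name: count, dtype: int64
reset_index():
  driver  count
0    Cal      3
1  Quinn      2
Reading off the value at position 0, column 'count', we get 3.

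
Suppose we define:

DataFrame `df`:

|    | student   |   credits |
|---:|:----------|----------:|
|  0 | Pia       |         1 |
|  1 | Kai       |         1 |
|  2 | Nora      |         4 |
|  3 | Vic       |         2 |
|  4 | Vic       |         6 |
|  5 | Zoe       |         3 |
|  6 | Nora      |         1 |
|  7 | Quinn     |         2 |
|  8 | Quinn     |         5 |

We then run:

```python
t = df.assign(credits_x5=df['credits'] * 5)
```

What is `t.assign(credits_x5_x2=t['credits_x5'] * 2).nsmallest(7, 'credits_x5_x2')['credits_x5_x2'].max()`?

add column credits_x5 = df['credits'] * 5:
  student  credits  credits_x5
0     Pia        1           5
1     Kai        1           5
2    Nora        4          20
3     Vic        2          10
4     Vic        6          30
5     Zoe        3          15
6    Nora        1           5
7   Quinn        2          10
8   Quinn        5          25
add column credits_x5_x2 = t['credits_x5'] * 2:
  student  credits  credits_x5  credits_x5_x2
0     Pia        1           5             10
1     Kai        1           5             10
2    Nora        4          20             40
3     Vic        2          10             20
4     Vic        6          30             60
5     Zoe        3          15             30
6    Nora        1           5             10
7   Quinn        2          10             20
8   Quinn        5          25             50
take 7 rows with smallest credits_x5_x2:
  student  credits  credits_x5  credits_x5_x2
0     Pia        1           5             10
1     Kai        1           5             10
6    Nora        1           5             10
3     Vic        2          10             20
7   Quinn        2          10             20
5     Zoe        3          15             30
2    Nora        4          20             40

40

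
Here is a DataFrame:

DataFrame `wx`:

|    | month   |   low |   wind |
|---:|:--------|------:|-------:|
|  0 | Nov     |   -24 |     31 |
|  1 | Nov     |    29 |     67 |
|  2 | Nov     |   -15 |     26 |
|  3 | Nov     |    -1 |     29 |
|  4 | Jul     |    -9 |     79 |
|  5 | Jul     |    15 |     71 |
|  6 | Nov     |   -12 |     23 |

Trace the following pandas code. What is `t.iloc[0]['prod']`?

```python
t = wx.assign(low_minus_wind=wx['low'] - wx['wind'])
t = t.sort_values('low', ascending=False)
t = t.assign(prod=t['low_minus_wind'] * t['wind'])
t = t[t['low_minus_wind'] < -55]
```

add column low_minus_wind = wx['low'] - wx['wind']:
  month  low  wind  low_minus_wind
0   Nov  -24    31             -55
1   Nov   29    67             -38
2   Nov  -15    26             -41
3   Nov   -1    29             -30
4   Jul   -9    79             -88
5   Jul   15    71             -56
6   Nov  -12    23             -35
sort by low descending:
  month  low  wind  low_minus_wind
1   Nov   29    67             -38
5   Jul   15    71             -56
3   Nov   -1    29             -30
4   Jul   -9    79             -88
6   Nov  -12    23             -35
2   Nov  -15    26             -41
0   Nov  -24    31             -55
add column prod = t['low_minus_wind'] * t['wind']:
  month  low  wind  low_minus_wind  prod
1   Nov   29    67             -38 -2546
5   Jul   15    71             -56 -3976
3   Nov   -1    29             -30  -870
4   Jul   -9    79             -88 -6952
6   Nov  -12    23             -35  -805
2   Nov  -15    26             -41 -1066
0   Nov  -24    31             -55 -1705
filter rows where low_minus_wind < -55:
  month  low  wind  low_minus_wind  prod
5   Jul   15    71             -56 -3976
4   Jul   -9    79             -88 -6952

-3976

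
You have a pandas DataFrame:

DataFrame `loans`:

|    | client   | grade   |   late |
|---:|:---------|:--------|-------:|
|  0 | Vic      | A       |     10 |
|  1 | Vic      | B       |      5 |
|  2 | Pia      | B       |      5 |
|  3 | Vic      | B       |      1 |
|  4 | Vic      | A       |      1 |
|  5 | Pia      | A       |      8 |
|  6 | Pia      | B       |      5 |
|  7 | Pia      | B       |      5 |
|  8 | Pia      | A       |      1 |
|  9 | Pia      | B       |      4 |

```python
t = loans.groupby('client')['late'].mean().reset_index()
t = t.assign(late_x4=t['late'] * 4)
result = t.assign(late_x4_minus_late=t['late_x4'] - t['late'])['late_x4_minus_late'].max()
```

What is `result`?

14.0

group by client, mean of late:
client
Pia    4.666667
Vic    4.250000
Name: late, dtype: float64
reset_index():
  client      late
0    Pia  4.666667
1    Vic  4.250000
add column late_x4 = t['late'] * 4:
  client      late    late_x4
0    Pia  4.666667  18.666667
1    Vic  4.250000  17.000000
add column late_x4_minus_late = t['late_x4'] - t['late']:
  client      late    late_x4  late_x4_minus_late
0    Pia  4.666667  18.666667               14.00
1    Vic  4.250000  17.000000               12.75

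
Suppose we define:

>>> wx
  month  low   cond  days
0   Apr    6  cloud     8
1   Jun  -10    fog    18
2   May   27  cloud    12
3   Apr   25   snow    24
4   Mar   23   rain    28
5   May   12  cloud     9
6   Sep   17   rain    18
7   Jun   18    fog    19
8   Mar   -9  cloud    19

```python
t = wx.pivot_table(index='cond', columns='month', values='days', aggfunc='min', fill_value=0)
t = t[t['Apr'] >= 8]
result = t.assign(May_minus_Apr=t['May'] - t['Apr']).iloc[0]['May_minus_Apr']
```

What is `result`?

pivot: rows=cond, cols=month, min(days):
month  Apr  Jun  Mar  May  Sep
cond                          
cloud    8    0   19    9    0
fog      0   18    0    0    0
rain     0    0   28    0   18
snow    24    0    0    0    0
filter rows where Apr >= 8:
month  Apr  Jun  Mar  May  Sep
cond                          
cloud    8    0   19    9    0
snow    24    0    0    0    0
add column May_minus_Apr = t['May'] - t['Apr']:
month  Apr  Jun  Mar  May  Sep  May_minus_Apr
cond                                         
cloud    8    0   19    9    0              1
snow    24    0    0    0    0            -24
The value at position 0, column 'May_minus_Apr' is 1.

1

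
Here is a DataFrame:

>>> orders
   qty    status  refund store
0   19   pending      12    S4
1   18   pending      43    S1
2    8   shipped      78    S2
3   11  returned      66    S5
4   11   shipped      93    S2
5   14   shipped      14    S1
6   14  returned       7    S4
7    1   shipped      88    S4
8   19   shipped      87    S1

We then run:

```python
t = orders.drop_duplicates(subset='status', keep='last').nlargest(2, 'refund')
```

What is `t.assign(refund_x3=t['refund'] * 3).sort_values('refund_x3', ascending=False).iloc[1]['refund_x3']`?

129

drop duplicate status (keep=last):
   qty    status  refund store
1   18   pending      43    S1
6   14  returned       7    S4
8   19   shipped      87    S1
take 2 rows with largest refund:
   qty   status  refund store
8   19  shipped      87    S1
1   18  pending      43    S1
add column refund_x3 = t['refund'] * 3:
   qty   status  refund store  refund_x3
8   19  shipped      87    S1        261
1   18  pending      43    S1        129
sort by refund_x3 descending:
   qty   status  refund store  refund_x3
8   19  shipped      87    S1        261
1   18  pending      43    S1        129
Finally, value at position 1, column 'refund_x3' = 129.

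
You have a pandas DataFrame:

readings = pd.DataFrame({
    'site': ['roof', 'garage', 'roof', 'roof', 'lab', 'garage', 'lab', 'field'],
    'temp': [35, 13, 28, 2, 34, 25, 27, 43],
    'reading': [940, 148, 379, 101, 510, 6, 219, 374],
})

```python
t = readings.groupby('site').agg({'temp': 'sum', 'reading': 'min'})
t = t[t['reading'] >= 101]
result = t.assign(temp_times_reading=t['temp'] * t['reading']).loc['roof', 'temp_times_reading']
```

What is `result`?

group by site: sum(temp), min(reading):
        temp  reading
site                 
field     43      374
garage    38        6
lab       61      219
roof      65      101
filter rows where reading >= 101:
       temp  reading
site                
field    43      374
lab      61      219
roof     65      101
add column temp_times_reading = t['temp'] * t['reading']:
       temp  reading  temp_times_reading
site                                    
field    43      374               16082
lab      61      219               13359
roof     65      101                6565
The value at row 'roof', column 'temp_times_reading' is 6565.

6565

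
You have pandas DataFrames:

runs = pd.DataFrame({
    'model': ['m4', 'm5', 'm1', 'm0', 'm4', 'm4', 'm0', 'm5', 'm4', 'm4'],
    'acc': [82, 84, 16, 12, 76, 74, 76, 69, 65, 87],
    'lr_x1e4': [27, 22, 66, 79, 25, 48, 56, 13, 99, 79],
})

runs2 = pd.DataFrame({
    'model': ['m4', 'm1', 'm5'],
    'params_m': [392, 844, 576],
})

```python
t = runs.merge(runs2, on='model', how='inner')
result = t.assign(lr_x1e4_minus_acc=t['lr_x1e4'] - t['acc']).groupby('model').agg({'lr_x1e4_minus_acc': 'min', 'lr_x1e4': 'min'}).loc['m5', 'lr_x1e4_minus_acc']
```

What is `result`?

-62

merge on 'model' (how='inner') → 8 rows:
  model  acc  lr_x1e4  params_m
0    m4   82       27       392
1    m5   84       22       576
2    m1   16       66       844
3    m4   76       25       392
4    m4   74       48       392
5    m5   69       13       576
6    m4   65       99       392
7    m4   87       79       392
add column lr_x1e4_minus_acc = t['lr_x1e4'] - t['acc']:
  model  acc  lr_x1e4  params_m  lr_x1e4_minus_acc
0    m4   82       27       392                -55
1    m5   84       22       576                -62
2    m1   16       66       844                 50
3    m4   76       25       392                -51
4    m4   74       48       392                -26
5    m5   69       13       576                -56
6    m4   65       99       392                 34
7    m4   87       79       392                 -8
group by model: min(lr_x1e4_minus_acc), min(lr_x1e4):
       lr_x1e4_minus_acc  lr_x1e4
model                            
m1                    50       66
m4                   -55       25
m5                   -62       13
Reading off the value at row 'm5', column 'lr_x1e4_minus_acc', we get -62.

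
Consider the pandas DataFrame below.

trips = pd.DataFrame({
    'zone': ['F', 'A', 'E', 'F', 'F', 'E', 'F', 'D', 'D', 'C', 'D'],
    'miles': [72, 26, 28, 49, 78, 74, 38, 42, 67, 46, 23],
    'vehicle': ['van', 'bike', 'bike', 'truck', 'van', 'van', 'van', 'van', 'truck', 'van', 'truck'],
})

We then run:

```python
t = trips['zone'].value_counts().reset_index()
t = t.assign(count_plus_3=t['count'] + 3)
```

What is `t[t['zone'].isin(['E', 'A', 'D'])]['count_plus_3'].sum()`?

value_counts of zone:
zone
F    4
D    3
E    2
A    1
C    1
Name: count, dtype: int64
reset_index():
  zone  count
0    F      4
1    D      3
2    E      2
3    A      1
4    C      1
add column count_plus_3 = t['count'] + 3:
  zone  count  count_plus_3
0    F      4             7
1    D      3             6
2    E      2             5
3    A      1             4
4    C      1             4
filter rows where zone in ['E', 'A', 'D']:
  zone  count  count_plus_3
1    D      3             6
2    E      2             5
3    A      1             4
Then the sum of column 'count_plus_3': 15

15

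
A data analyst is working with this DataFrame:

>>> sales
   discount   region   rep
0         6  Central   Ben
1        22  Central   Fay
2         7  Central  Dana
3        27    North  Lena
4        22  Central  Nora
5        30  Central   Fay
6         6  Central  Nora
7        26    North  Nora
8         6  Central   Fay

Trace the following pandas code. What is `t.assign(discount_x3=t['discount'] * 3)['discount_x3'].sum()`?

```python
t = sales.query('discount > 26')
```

171

filter rows where discount > 26:
   discount   region   rep
3        27    North  Lena
5        30  Central   Fay
add column discount_x3 = t['discount'] * 3:
   discount   region   rep  discount_x3
3        27    North  Lena           81
5        30  Central   Fay           90
Then the sum of column 'discount_x3': 171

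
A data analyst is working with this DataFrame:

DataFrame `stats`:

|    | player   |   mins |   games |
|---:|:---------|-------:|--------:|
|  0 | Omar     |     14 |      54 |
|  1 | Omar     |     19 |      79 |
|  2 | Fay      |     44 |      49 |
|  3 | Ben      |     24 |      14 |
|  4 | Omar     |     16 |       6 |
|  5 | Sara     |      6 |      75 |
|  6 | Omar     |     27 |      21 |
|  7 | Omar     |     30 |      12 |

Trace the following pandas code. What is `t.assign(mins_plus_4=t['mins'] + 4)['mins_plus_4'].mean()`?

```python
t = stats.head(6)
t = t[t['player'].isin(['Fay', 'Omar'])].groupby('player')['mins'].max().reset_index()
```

35.5

take first 6 rows:
  player  mins  games
0   Omar    14     54
1   Omar    19     79
2    Fay    44     49
3    Ben    24     14
4   Omar    16      6
5   Sara     6     75
filter rows where player in ['Fay', 'Omar']:
  player  mins  games
0   Omar    14     54
1   Omar    19     79
2    Fay    44     49
4   Omar    16      6
group by player, max of mins:
player
Fay     44
Omar    19
Name: mins, dtype: int64
reset_index():
  player  mins
0    Fay    44
1   Omar    19
add column mins_plus_4 = t['mins'] + 4:
  player  mins  mins_plus_4
0    Fay    44           48
1   Omar    19           23
Reading off the mean of column 'mins_plus_4', we get 35.5.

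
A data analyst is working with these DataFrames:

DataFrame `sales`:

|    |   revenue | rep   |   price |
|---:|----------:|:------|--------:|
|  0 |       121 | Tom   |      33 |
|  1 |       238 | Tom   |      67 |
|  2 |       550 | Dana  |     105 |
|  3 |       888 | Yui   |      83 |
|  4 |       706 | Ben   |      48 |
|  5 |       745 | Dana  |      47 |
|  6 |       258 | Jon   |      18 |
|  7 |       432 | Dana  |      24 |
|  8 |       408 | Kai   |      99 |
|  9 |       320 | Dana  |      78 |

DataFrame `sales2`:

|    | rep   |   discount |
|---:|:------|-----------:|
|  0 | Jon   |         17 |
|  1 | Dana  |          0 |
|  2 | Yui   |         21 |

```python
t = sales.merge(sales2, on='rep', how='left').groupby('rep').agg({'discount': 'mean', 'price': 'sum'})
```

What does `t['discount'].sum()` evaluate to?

merge on 'rep' (how='left') → 10 rows:
   revenue   rep  price  discount
0      121   Tom     33       NaN
1      238   Tom     67       NaN
2      550  Dana    105       0.0
3      888   Yui     83      21.0
4      706   Ben     48       NaN
5      745  Dana     47       0.0
6      258   Jon     18      17.0
7      432  Dana     24       0.0
8      408   Kai     99       NaN
9      320  Dana     78       0.0
group by rep: mean(discount), sum(price):
      discount  price
rep                  
Ben        NaN     48
Dana       0.0    254
Jon       17.0     18
Kai        NaN     99
Tom        NaN    100
Yui       21.0     83
Taking the sum of column 'discount' gives 38.0.

38.0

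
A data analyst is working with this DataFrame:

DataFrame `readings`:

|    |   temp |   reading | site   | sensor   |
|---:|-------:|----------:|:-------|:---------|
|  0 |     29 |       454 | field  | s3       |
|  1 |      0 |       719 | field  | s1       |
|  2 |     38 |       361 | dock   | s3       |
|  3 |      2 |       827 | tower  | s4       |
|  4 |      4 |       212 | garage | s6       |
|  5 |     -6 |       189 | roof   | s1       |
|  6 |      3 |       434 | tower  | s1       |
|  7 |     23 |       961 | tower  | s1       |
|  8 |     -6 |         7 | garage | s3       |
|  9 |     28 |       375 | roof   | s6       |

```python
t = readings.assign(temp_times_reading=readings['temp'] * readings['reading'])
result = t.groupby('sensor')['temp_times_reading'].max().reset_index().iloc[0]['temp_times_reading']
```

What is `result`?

22103

add column temp_times_reading = readings['temp'] * readings['reading']:
   temp  reading    site sensor  temp_times_reading
0    29      454   field     s3               13166
1     0      719   field     s1                   0
2    38      361    dock     s3               13718
3     2      827   tower     s4                1654
4     4      212  garage     s6                 848
5    -6      189    roof     s1               -1134
6     3      434   tower     s1                1302
7    23      961   tower     s1               22103
8    -6        7  garage     s3                 -42
9    28      375    roof     s6               10500
group by sensor, max of temp_times_reading:
sensor
s1    22103
s3    13718
s4     1654
s6    10500
Name: temp_times_reading, dtype: int64
reset_index():
  sensor  temp_times_reading
0     s1               22103
1     s3               13718
2     s4                1654
3     s6               10500
So iloc[0]['temp_times_reading'] = 22103.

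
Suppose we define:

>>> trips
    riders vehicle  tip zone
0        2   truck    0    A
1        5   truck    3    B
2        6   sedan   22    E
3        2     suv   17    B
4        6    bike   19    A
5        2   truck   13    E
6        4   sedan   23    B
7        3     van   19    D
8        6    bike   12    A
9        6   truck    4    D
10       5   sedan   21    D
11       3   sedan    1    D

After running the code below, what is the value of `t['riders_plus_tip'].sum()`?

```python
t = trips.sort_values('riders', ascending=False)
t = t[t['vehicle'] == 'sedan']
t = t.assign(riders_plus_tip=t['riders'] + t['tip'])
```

sort by riders descending:
    riders vehicle  tip zone
2        6   sedan   22    E
4        6    bike   19    A
8        6    bike   12    A
9        6   truck    4    D
1        5   truck    3    B
10       5   sedan   21    D
6        4   sedan   23    B
7        3     van   19    D
11       3   sedan    1    D
0        2   truck    0    A
3        2     suv   17    B
5        2   truck   13    E
filter rows where vehicle == 'sedan':
    riders vehicle  tip zone
2        6   sedan   22    E
10       5   sedan   21    D
6        4   sedan   23    B
11       3   sedan    1    D
add column riders_plus_tip = t['riders'] + t['tip']:
    riders vehicle  tip zone  riders_plus_tip
2        6   sedan   22    E               28
10       5   sedan   21    D               26
6        4   sedan   23    B               27
11       3   sedan    1    D                4
So sum() = 85.

85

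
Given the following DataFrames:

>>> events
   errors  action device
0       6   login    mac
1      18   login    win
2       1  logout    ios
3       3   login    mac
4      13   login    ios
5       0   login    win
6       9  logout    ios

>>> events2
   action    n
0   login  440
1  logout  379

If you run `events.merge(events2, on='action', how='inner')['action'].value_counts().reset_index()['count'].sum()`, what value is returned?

7

merge on 'action' (how='inner') → 7 rows:
   errors  action device    n
0       6   login    mac  440
1      18   login    win  440
2       1  logout    ios  379
3       3   login    mac  440
4      13   login    ios  440
5       0   login    win  440
6       9  logout    ios  379
value_counts of action:
action
login     5
logout    2
Name: count, dtype: int64
reset_index():
   action  count
0   login      5
1  logout      2
The sum of column 'count' is 7.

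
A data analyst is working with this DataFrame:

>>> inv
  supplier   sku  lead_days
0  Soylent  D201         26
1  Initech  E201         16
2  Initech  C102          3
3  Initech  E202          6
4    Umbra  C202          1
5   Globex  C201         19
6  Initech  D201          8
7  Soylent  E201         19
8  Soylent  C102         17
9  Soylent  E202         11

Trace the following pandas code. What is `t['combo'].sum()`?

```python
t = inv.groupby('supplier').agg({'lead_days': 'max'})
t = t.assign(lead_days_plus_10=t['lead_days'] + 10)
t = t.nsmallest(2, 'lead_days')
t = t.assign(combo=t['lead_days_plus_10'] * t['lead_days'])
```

427

group by supplier, max of lead_days:
          lead_days
supplier           
Globex           19
Initech          16
Soylent          26
Umbra             1
add column lead_days_plus_10 = t['lead_days'] + 10:
          lead_days  lead_days_plus_10
supplier                              
Globex           19                 29
Initech          16                 26
Soylent          26                 36
Umbra             1                 11
take 2 rows with smallest lead_days:
          lead_days  lead_days_plus_10
supplier                              
Umbra             1                 11
Initech          16                 26
add column combo = t['lead_days_plus_10'] * t['lead_days']:
          lead_days  lead_days_plus_10  combo
supplier                                     
Umbra             1                 11     11
Initech          16                 26    416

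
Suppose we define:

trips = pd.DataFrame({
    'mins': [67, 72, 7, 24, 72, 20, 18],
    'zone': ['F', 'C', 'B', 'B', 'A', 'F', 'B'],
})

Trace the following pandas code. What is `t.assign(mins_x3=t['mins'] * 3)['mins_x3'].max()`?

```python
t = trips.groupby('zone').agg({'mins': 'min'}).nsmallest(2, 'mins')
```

60

group by zone, min of mins:
      mins
zone      
A       72
B        7
C       72
F       20
take 2 rows with smallest mins:
      mins
zone      
B        7
F       20
add column mins_x3 = t['mins'] * 3:
      mins  mins_x3
zone               
B        7       21
F       20       60
Reading off the max of column 'mins_x3', we get 60.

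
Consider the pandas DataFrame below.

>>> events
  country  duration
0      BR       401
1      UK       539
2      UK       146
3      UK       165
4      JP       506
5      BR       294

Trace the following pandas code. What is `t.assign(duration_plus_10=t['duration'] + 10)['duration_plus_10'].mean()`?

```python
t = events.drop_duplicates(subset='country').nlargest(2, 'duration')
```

532.5

drop duplicate country (keep=first):
  country  duration
0      BR       401
1      UK       539
4      JP       506
take 2 rows with largest duration:
  country  duration
1      UK       539
4      JP       506
add column duration_plus_10 = t['duration'] + 10:
  country  duration  duration_plus_10
1      UK       539               549
4      JP       506               516
Taking the mean of column 'duration_plus_10' gives 532.5.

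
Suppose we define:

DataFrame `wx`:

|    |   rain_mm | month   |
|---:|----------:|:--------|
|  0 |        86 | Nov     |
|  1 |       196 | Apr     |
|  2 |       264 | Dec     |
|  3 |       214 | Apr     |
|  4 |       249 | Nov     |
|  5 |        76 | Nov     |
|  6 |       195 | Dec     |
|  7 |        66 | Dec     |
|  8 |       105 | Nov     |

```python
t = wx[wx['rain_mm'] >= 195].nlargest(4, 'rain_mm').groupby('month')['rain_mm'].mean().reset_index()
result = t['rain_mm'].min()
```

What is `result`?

205.0

filter rows where rain_mm >= 195:
   rain_mm month
1      196   Apr
2      264   Dec
3      214   Apr
4      249   Nov
6      195   Dec
take 4 rows with largest rain_mm:
   rain_mm month
2      264   Dec
4      249   Nov
3      214   Apr
1      196   Apr
group by month, mean of rain_mm:
month
Apr    205.0
Dec    264.0
Nov    249.0
Name: rain_mm, dtype: float64
reset_index():
  month  rain_mm
0   Apr    205.0
1   Dec    264.0
2   Nov    249.0
min of column 'rain_mm' → 205.0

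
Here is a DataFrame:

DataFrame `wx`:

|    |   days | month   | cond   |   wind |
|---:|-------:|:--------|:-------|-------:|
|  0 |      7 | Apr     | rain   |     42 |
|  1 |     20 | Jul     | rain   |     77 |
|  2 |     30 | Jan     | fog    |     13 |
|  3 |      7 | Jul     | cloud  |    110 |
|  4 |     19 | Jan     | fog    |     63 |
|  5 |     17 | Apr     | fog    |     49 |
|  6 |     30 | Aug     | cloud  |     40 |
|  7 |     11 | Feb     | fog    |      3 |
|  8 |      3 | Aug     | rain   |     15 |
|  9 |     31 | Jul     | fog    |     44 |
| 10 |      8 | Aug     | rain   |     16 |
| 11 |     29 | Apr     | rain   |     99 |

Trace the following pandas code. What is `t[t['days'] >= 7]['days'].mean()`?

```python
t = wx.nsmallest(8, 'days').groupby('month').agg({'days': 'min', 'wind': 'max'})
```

take 8 rows with smallest days:
    days month   cond  wind
8      3   Aug   rain    15
0      7   Apr   rain    42
3      7   Jul  cloud   110
10     8   Aug   rain    16
7     11   Feb    fog     3
5     17   Apr    fog    49
4     19   Jan    fog    63
1     20   Jul   rain    77
group by month: min(days), max(wind):
       days  wind
month            
Apr       7    49
Aug       3    16
Feb      11     3
Jan      19    63
Jul       7   110
filter rows where days >= 7:
       days  wind
month            
Apr       7    49
Feb      11     3
Jan      19    63
Jul       7   110

11.0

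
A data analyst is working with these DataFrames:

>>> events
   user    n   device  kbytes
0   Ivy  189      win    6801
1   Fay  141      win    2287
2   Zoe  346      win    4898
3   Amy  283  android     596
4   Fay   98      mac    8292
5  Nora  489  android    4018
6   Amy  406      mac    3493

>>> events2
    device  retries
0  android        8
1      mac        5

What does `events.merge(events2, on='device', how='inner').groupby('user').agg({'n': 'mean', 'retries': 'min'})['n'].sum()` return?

merge on 'device' (how='inner') → 4 rows:
   user    n   device  kbytes  retries
0   Amy  283  android     596        8
1   Fay   98      mac    8292        5
2  Nora  489  android    4018        8
3   Amy  406      mac    3493        5
group by user: mean(n), min(retries):
          n  retries
user                
Amy   344.5        5
Fay    98.0        5
Nora  489.0        8

931.5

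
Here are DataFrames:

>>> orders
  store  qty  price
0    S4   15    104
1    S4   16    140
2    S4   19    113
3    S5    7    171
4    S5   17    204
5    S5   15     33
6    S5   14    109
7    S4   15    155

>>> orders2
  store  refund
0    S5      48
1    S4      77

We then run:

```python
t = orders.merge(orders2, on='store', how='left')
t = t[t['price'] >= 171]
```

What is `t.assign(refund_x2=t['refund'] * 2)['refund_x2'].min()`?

merge on 'store' (how='left') → 8 rows:
  store  qty  price  refund
0    S4   15    104      77
1    S4   16    140      77
2    S4   19    113      77
3    S5    7    171      48
4    S5   17    204      48
5    S5   15     33      48
6    S5   14    109      48
7    S4   15    155      77
filter rows where price >= 171:
  store  qty  price  refund
3    S5    7    171      48
4    S5   17    204      48
add column refund_x2 = t['refund'] * 2:
  store  qty  price  refund  refund_x2
3    S5    7    171      48         96
4    S5   17    204      48         96

96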